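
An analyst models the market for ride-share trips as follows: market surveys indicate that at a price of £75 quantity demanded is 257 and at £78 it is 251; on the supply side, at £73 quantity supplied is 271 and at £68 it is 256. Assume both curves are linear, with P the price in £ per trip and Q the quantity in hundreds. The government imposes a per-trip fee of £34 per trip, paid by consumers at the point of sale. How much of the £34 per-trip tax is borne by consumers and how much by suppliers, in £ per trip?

Consumers bear £20.4 per trip; suppliers bear £13.6 per trip.

Demand slope: (251 − 257)/(78 − 75) = -2, so Qd = 407 − 2P.
Supply slope: (256 − 271)/(68 − 73) = 3, so Qs = 3P + 52.
Before the tax: set 407 − 2P = 3P + 52 → P* = £71, Q* = 265.
With the tax collected from consumers, demand (in seller-price terms) shifts: Qd = 407 − 2(P + 34).
Solving gives Q = 224.2 with consumers paying £91.4 and suppliers receiving £57.4 (the £34 wedge).
Burden on consumers: £20.4; on suppliers: £13.6. (They sum to £34.)
The less price-elastic side of the market bears the larger share of a per-unit tax.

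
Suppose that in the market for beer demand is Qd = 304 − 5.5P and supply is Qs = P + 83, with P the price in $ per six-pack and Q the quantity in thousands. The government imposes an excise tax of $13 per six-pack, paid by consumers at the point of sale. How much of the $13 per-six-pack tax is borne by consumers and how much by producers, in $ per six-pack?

Consumers bear $2 per six-pack; producers bear $11 per six-pack.

Before the tax: set 304 − 5.5P = P + 83 → P* = $34, Q* = 117.
With the tax collected from consumers, demand (in seller-price terms) shifts: Qd = 304 − 5.5(P + 13).
Solving gives Q = 106 with consumers paying $36 and producers receiving $23 (the $13 wedge).
Burden on consumers: $2; on producers: $11. (They sum to $13.)
The less price-elastic side of the market bears the larger share of a per-unit tax.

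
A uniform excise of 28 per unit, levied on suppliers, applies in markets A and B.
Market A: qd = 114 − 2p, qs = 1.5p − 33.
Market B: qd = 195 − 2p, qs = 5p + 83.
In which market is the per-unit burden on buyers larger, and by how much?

Market A: pre-tax p* = 42, q* = 30; post-tax q = 6; per-unit burden on buyers = 12.
Market B: pre-tax p* = 16, q* = 163; post-tax q = 123; per-unit burden on buyers = 20.
Difference: 12 vs 20 → market B is larger by 8.

Market B, by 8.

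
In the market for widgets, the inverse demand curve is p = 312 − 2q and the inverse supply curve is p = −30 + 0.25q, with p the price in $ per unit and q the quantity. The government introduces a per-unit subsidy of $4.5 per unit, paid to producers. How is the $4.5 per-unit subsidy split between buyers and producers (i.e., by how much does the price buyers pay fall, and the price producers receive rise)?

Buyers gain $4 per unit; producers gain $0.5 per unit.

Inverting to q(p) form: qd = 156 − 0.5p; qs = 4p + 120.
Before the subsidy: set 156 − 0.5p = 4p + 120 → p* = $8, q* = 152.
With a per-unit subsidy paid to producers, each receives p + 4.5 per unit sold, so supply becomes qs = 4(p + 4.5) + 120.
Solving gives q = 154 with buyers paying $4 and producers receiving $8.5 (the $4.5 wedge).
Gain to buyers: $4; to producers: $0.5. (They sum to $4.5.)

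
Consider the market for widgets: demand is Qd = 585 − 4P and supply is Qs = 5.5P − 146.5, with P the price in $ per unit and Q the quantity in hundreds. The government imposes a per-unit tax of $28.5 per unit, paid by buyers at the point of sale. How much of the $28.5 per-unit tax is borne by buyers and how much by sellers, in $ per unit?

Buyers bear $16.5 per unit; sellers bear $12 per unit.

Before the tax: set 585 − 4P = 5.5P − 146.5 → P* = $77, Q* = 277.
With the tax collected from buyers, demand (in seller-price terms) shifts: Qd = 585 − 4(P + 28.5).
New equilibrium: buyers pay $93.5, sellers receive $65, Q = 211. (Wedge: Pb − Ps = 28.5.)
Burden on buyers: $16.5; on sellers: $12. (They sum to $28.5.)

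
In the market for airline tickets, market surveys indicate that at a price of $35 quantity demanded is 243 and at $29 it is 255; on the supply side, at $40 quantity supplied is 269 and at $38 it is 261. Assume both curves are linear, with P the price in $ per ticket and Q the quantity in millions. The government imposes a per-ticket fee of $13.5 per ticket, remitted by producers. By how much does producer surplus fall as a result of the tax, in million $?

Demand slope: (255 − 243)/(29 − 35) = -2, so Qd = 313 − 2P.
Supply slope: (261 − 269)/(38 − 40) = 4, so Qs = 4P + 109.
Before the tax: set 313 − 2P = 4P + 109 → P* = $34, Q* = 245.
With the tax collected from producers, supply shifts: Qs = 4(P − 13.5) + 109.
Solving gives Q = 227 with consumers paying $43 and producers receiving $29.5 (the $13.5 wedge).
ΔPS is the trapezoid between Q = 227 and Q = 245 of height $4.5: ½ · (245 + 227) · 4.5 = $1062.

Producer surplus falls by $1062 million.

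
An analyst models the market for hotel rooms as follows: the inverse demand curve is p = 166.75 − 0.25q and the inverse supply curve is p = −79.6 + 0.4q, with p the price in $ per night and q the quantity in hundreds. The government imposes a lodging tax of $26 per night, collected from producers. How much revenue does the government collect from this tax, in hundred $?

Tax revenue = $8814 hundred.

Rewrite in direct form: qd = 667 − 4p and qs = 2.5p + 199.
Without the tax, 667 − 4p = 2.5p + 199 gives 6.5p = 468, so p* = $72 and q* = 379.
With the tax collected from producers, supply shifts: qs = 2.5(p − 26) + 199.
Solving gives q = 339 with consumers paying $82 and producers receiving $56 (the $26 wedge).
Revenue = t · Q = 26 · 339 = $8814.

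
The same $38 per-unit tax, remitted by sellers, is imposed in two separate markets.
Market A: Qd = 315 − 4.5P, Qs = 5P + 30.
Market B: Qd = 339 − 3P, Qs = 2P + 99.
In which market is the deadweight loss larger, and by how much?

Market A: pre-tax P* = $30, Q* = 180; post-tax Q = 90; deadweight loss = $1710.
Market B: pre-tax P* = $48, Q* = 195; post-tax Q = 149.4; deadweight loss = $866.4.
Difference: $1710 vs $866.4 → market A is larger by $843.6.

Market A, by $843.6.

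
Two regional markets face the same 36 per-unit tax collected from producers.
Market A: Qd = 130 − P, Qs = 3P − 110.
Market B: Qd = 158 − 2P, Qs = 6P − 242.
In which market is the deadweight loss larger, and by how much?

Market B, by 486.

Market A: pre-tax P* = 60, Q* = 70; post-tax Q = 43; deadweight loss = 486.
Market B: pre-tax P* = 50, Q* = 58; post-tax Q = 4; deadweight loss = 972.
Difference: 486 vs 972 → market B is larger by 486.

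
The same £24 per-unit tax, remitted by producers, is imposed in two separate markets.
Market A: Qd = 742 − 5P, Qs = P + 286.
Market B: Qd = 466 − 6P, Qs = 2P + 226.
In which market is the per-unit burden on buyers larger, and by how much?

Market B, by £2.

Market A: pre-tax P* = £76, Q* = 362; post-tax Q = 342; per-unit burden on buyers = £4.
Market B: pre-tax P* = £30, Q* = 286; post-tax Q = 250; per-unit burden on buyers = £6.
Difference: £4 vs £6 → market B is larger by £2.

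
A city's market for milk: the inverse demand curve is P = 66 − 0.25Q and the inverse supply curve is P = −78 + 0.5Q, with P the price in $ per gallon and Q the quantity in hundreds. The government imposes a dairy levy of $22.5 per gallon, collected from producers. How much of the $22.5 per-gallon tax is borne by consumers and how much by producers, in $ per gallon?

Consumers bear $7.5 per gallon; producers bear $15 per gallon.

Inverting to Q(P) form: Qd = 264 − 4P; Qs = 2P + 156.
Before the tax: set 264 − 4P = 2P + 156 → P* = $18, Q* = 192.
With the tax collected from producers, supply shifts: Qs = 2(P − 22.5) + 156.
Solving gives Q = 162 with consumers paying $25.5 and producers receiving $3 (the $22.5 wedge).
Burden on consumers: $7.5; on producers: $15. (They sum to $22.5.)
The less price-elastic side of the market bears the larger share of a per-unit tax.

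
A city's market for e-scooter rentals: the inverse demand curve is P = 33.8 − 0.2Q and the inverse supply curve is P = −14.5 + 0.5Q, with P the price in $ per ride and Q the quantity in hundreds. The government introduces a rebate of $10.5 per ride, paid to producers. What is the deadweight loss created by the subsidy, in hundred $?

Inverting to Q(P) form: Qd = 169 − 5P; Qs = 2P + 29.
Without the subsidy, 169 − 5P = 2P + 29 gives 7P = 140, so P* = $20 and Q* = 69.
With a per-unit subsidy paid to producers, each receives P + 10.5 per unit sold, so supply becomes Qs = 2(P + 10.5) + 29.
Solving gives Q = 84 with consumers paying $17 and producers receiving $27.5 (the $10.5 wedge).
Quantity rises by |ΔQ| = |69 − 84| = 15.
DWL = ½ · t · |ΔQ| = ½ · 10.5 · 15 = $78.75.

Deadweight loss = $78.75 hundred.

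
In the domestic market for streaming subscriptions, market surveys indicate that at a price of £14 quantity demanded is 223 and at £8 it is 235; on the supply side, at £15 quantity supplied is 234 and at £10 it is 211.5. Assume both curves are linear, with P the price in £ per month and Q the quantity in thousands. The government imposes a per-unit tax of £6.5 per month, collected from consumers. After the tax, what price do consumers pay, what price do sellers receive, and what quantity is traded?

Demand slope: (235 − 223)/(8 − 14) = -2, so Qd = 251 − 2P.
Supply slope: (211.5 − 234)/(10 − 15) = 4.5, so Qs = 4.5P + 166.5.
Without the tax, 251 − 2P = 4.5P + 166.5 gives 6.5P = 84.5, so P* = £13 and Q* = 225.
With the tax collected from consumers, demand (in seller-price terms) shifts: Qd = 251 − 2(P + 6.5).
New equilibrium: consumers pay £17.5, sellers receive £11, Q = 216. (Wedge: Pb − Ps = 6.5.)
The less price-elastic side of the market bears the larger share of a per-unit tax.

Consumers pay £17.5; sellers receive £11; quantity = 216.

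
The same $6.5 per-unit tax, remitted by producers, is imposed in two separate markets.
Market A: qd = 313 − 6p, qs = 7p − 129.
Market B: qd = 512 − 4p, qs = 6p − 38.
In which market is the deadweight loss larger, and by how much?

Market A: pre-tax p* = $34, q* = 109; post-tax q = 88; deadweight loss = $68.25.
Market B: pre-tax p* = $55, q* = 292; post-tax q = 276.4; deadweight loss = $50.7.
Difference: $68.25 vs $50.7 → market A is larger by $17.55.

Market A, by $17.55.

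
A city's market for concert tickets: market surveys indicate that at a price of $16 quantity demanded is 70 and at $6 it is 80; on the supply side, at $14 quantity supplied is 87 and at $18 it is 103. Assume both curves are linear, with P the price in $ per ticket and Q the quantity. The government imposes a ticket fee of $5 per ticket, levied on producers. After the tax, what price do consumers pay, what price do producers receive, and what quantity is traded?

Demand slope: (80 − 70)/(6 − 16) = -1, so Qd = 86 − P.
Supply slope: (103 − 87)/(18 − 14) = 4, so Qs = 4P + 31.
Before the tax: set 86 − P = 4P + 31 → P* = $11, Q* = 75.
With the tax collected from producers, supply shifts: Qs = 4(P − 5) + 31.
New equilibrium: consumers pay $15, producers receive $10, Q = 71. (Wedge: Pb − Ps = 5.)

Consumers pay $15; producers receive $10; quantity = 71.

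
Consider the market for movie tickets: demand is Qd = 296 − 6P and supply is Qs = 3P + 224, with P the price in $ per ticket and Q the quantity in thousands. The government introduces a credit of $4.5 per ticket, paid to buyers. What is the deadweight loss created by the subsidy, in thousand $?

Deadweight loss = $20.25 thousand.

Without the subsidy, 296 − 6P = 3P + 224 gives 9P = 72, so P* = $8 and Q* = 248.
With a per-unit subsidy paid to buyers, each effectively pays P − 4.5, so demand becomes Qd = 296 − 6(P − 4.5).
New equilibrium: buyers pay $6.5, suppliers receive $11, Q = 257. (Wedge: Pb − Ps = −4.5.)
Quantity rises by |ΔQ| = |248 − 257| = 9.
DWL = ½ · t · |ΔQ| = ½ · 4.5 · 9 = $20.25.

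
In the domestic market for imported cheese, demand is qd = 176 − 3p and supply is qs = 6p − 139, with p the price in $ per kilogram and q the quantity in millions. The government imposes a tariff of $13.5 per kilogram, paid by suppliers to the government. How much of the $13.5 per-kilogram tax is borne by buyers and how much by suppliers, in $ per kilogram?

Without the tax, 176 − 3p = 6p − 139 gives 9p = 315, so p* = $35 and q* = 71.
With the tax collected from suppliers, supply shifts: qs = 6(p − 13.5) − 139.
Solving gives q = 44 with buyers paying $44 and suppliers receiving $30.5 (the $13.5 wedge).
Burden on buyers: $9; on suppliers: $4.5. (They sum to $13.5.)

Buyers bear $9 per kilogram; suppliers bear $4.5 per kilogram.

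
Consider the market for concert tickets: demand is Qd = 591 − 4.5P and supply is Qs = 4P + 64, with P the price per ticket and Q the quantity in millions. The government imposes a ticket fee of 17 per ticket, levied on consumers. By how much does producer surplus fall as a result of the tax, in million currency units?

Producer surplus falls by 2646 million.

Before the tax: set 591 − 4.5P = 4P + 64 → P* = 62, Q* = 312.
With the tax collected from consumers, demand (in seller-price terms) shifts: Qd = 591 − 4.5(P + 17).
New equilibrium: consumers pay 70, suppliers receive 53, Q = 276. (Wedge: Pb − Ps = 17.)
ΔPS is the trapezoid between Q = 276 and Q = 312 of height 9: ½ · (312 + 276) · 9 = 2646.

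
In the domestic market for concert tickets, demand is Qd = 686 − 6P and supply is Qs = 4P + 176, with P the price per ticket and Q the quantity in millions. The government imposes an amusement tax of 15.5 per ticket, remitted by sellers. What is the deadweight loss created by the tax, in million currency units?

Deadweight loss = 288.3 million.

Before the tax: set 686 − 6P = 4P + 176 → P* = 51, Q* = 380.
With the tax collected from sellers, supply shifts: Qs = 4(P − 15.5) + 176.
Solving gives Q = 342.8 with consumers paying 57.2 and sellers receiving 41.7 (the 15.5 wedge).
Quantity falls by |ΔQ| = |380 − 342.8| = 37.2.
DWL = ½ · t · |ΔQ| = ½ · 15.5 · 37.2 = 288.3.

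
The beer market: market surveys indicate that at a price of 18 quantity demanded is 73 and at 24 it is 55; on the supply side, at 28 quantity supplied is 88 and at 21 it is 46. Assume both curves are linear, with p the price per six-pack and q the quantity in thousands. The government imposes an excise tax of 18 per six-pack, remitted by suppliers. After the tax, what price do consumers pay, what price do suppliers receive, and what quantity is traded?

Consumers pay 35; suppliers receive 17; quantity = 22.

Demand slope: (55 − 73)/(24 − 18) = -3, so qd = 127 − 3p.
Supply slope: (46 − 88)/(21 − 28) = 6, so qs = 6p − 80.
Before the tax: set 127 − 3p = 6p − 80 → p* = 23, q* = 58.
With the tax collected from suppliers, supply shifts: qs = 6(p − 18) − 80.
Solving gives q = 22 with consumers paying 35 and suppliers receiving 17 (the 18 wedge).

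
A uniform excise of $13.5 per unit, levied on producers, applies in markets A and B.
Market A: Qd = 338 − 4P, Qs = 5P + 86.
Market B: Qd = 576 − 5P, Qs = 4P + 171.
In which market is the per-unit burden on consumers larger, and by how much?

Market A: pre-tax P* = $28, Q* = 226; post-tax Q = 196; per-unit burden on consumers = $7.5.
Market B: pre-tax P* = $45, Q* = 351; post-tax Q = 321; per-unit burden on consumers = $6.
Difference: $7.5 vs $6 → market A is larger by $1.5.

Market A, by $1.5.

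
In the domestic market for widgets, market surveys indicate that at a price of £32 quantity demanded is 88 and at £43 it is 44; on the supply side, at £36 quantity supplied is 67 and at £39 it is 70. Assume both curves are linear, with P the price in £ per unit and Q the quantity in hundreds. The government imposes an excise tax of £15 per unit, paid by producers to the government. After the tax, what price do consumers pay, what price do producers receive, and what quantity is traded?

Demand slope: (44 − 88)/(43 − 32) = -4, so Qd = 216 − 4P.
Supply slope: (70 − 67)/(39 − 36) = 1, so Qs = P + 31.
Without the tax, 216 − 4P = P + 31 gives 5P = 185, so P* = £37 and Q* = 68.
With the tax collected from producers, supply shifts: Qs = (P − 15) + 31.
Solving gives Q = 56 with consumers paying £40 and producers receiving £25 (the £15 wedge).
The less price-elastic side of the market bears the larger share of a per-unit tax.

Consumers pay £40; producers receive £25; quantity = 56.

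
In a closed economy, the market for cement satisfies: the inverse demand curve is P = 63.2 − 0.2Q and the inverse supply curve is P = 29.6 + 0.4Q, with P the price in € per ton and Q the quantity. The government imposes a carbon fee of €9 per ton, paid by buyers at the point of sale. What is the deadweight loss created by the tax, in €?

Inverting to Q(P) form: Qd = 316 − 5P; Qs = 2.5P − 74.
Without the tax, 316 − 5P = 2.5P − 74 gives 7.5P = 390, so P* = €52 and Q* = 56.
With the tax collected from buyers, demand (in seller-price terms) shifts: Qd = 316 − 5(P + 9).
Solving gives Q = 41 with buyers paying €55 and suppliers receiving €46 (the €9 wedge).
Quantity falls by |ΔQ| = |56 − 41| = 15.
DWL = ½ · t · |ΔQ| = ½ · 9 · 15 = €67.5.

Deadweight loss = €67.5.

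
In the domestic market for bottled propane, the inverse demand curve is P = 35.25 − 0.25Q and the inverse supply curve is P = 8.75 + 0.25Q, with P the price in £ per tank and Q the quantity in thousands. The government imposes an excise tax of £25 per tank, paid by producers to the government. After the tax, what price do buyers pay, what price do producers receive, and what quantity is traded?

Rewrite in direct form: Qd = 141 − 4P and Qs = 4P − 35.
Without the tax, 141 − 4P = 4P − 35 gives 8P = 176, so P* = £22 and Q* = 53.
With the tax collected from producers, supply shifts: Qs = 4(P − 25) − 35.
New equilibrium: buyers pay £34.5, producers receive £9.5, Q = 3. (Wedge: Pb − Ps = 25.)
The less price-elastic side of the market bears the larger share of a per-unit tax.

Buyers pay £34.5; producers receive £9.5; quantity = 3.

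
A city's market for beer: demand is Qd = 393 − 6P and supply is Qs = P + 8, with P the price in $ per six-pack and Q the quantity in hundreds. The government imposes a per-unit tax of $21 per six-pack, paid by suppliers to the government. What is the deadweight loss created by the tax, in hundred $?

Deadweight loss = $189 hundred.

Without the tax, 393 − 6P = P + 8 gives 7P = 385, so P* = $55 and Q* = 63.
With the tax collected from suppliers, supply shifts: Qs = (P − 21) + 8.
Solving gives Q = 45 with consumers paying $58 and suppliers receiving $37 (the $21 wedge).
Quantity falls by |ΔQ| = |63 − 45| = 18.
DWL = ½ · t · |ΔQ| = ½ · 21 · 18 = $189.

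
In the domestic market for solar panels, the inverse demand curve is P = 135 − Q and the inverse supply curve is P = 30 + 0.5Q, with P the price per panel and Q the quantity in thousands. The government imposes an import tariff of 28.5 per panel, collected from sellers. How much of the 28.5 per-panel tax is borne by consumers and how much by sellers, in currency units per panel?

Inverting to Q(P) form: Qd = 135 − P; Qs = 2P − 60.
Without the tax, 135 − P = 2P − 60 gives 3P = 195, so P* = 65 and Q* = 70.
With the tax collected from sellers, supply shifts: Qs = 2(P − 28.5) − 60.
Solving gives Q = 51 with consumers paying 84 and sellers receiving 55.5 (the 28.5 wedge).
Burden on consumers: 19; on sellers: 9.5. (They sum to 28.5.)
The less price-elastic side of the market bears the larger share of a per-unit tax.

Consumers bear 19 per panel; sellers bear 9.5 per panel.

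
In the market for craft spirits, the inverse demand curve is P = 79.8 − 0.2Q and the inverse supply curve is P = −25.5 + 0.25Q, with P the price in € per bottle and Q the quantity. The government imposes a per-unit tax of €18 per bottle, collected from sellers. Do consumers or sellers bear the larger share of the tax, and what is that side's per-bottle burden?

Rewrite in direct form: Qd = 399 − 5P and Qs = 4P + 102.
Before the tax: set 399 − 5P = 4P + 102 → P* = €33, Q* = 234.
With the tax collected from sellers, supply shifts: Qs = 4(P − 18) + 102.
New equilibrium: consumers pay €41, sellers receive €23, Q = 194. (Wedge: Pb − Ps = 18.)
Per-bottle burden: consumers €8, sellers €10.
Sellers take the larger share because supply is less price-elastic here (demand slope 5 vs supply slope 4).
The less price-elastic side of the market bears the larger share of a per-unit tax.

Sellers bear the larger share: €10 per bottle.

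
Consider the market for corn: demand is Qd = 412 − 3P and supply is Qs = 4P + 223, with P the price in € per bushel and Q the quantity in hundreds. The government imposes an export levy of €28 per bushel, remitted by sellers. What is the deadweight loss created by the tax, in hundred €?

Deadweight loss = €672 hundred.

Without the tax, 412 − 3P = 4P + 223 gives 7P = 189, so P* = €27 and Q* = 331.
With the tax collected from sellers, supply shifts: Qs = 4(P − 28) + 223.
New equilibrium: buyers pay €43, sellers receive €15, Q = 283. (Wedge: Pb − Ps = 28.)
Quantity falls by |ΔQ| = |331 − 283| = 48.
DWL = ½ · t · |ΔQ| = ½ · 28 · 48 = €672.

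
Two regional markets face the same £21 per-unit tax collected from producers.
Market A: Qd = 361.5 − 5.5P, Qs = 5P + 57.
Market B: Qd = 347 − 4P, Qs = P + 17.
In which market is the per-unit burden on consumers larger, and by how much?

Market A, by £5.8.

Market A: pre-tax P* = £29, Q* = 202; post-tax Q = 147; per-unit burden on consumers = £10.
Market B: pre-tax P* = £66, Q* = 83; post-tax Q = 66.2; per-unit burden on consumers = £4.2.
Difference: £10 vs £4.2 → market A is larger by £5.8.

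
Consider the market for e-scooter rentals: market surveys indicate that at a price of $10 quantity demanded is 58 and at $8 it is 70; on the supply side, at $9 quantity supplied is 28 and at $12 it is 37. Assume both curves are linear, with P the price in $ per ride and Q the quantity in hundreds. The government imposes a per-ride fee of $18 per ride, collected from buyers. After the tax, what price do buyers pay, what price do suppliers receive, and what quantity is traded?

Buyers pay $19; suppliers receive $1; quantity = 4.

Demand slope: (70 − 58)/(8 − 10) = -6, so Qd = 118 − 6P.
Supply slope: (37 − 28)/(12 − 9) = 3, so Qs = 3P + 1.
Without the tax, 118 − 6P = 3P + 1 gives 9P = 117, so P* = $13 and Q* = 40.
With the tax collected from buyers, demand (in seller-price terms) shifts: Qd = 118 − 6(P + 18).
Solving gives Q = 4 with buyers paying $19 and suppliers receiving $1 (the $18 wedge).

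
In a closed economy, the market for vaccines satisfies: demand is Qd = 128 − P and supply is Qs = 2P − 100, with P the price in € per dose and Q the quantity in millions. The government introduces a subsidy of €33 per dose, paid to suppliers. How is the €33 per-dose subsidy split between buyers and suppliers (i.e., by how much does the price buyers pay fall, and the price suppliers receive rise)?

Buyers gain €22 per dose; suppliers gain €11 per dose.

Before the subsidy: set 128 − P = 2P − 100 → P* = €76, Q* = 52.
With a per-unit subsidy paid to suppliers, each receives P + 33 per unit sold, so supply becomes Qs = 2(P + 33) − 100.
Solving gives Q = 74 with buyers paying €54 and suppliers receiving €87 (the €33 wedge).
Gain to buyers: €22; to suppliers: €11. (They sum to €33.)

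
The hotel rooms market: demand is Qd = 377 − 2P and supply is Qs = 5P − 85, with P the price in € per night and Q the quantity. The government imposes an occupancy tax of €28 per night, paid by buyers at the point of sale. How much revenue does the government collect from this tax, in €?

Tax revenue = €5740.

Before the tax: set 377 − 2P = 5P − 85 → P* = €66, Q* = 245.
With the tax collected from buyers, demand (in seller-price terms) shifts: Qd = 377 − 2(P + 28).
New equilibrium: buyers pay €86, sellers receive €58, Q = 205. (Wedge: Pb − Ps = 28.)
Revenue = t · Q = 28 · 205 = €5740.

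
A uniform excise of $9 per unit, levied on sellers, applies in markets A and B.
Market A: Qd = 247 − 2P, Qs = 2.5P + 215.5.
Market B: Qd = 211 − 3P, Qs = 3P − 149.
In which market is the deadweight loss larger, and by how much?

Market B, by $15.75.

Market A: pre-tax P* = $7, Q* = 233; post-tax Q = 223; deadweight loss = $45.
Market B: pre-tax P* = $60, Q* = 31; post-tax Q = 17.5; deadweight loss = $60.75.
Difference: $45 vs $60.75 → market B is larger by $15.75.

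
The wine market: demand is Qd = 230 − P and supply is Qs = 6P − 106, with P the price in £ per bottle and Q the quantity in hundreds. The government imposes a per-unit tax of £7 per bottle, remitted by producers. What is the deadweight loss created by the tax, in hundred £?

Before the tax: set 230 − P = 6P − 106 → P* = £48, Q* = 182.
With the tax collected from producers, supply shifts: Qs = 6(P − 7) − 106.
New equilibrium: buyers pay £54, producers receive £47, Q = 176. (Wedge: Pb − Ps = 7.)
Quantity falls by |ΔQ| = |182 − 176| = 6.
DWL = ½ · t · |ΔQ| = ½ · 7 · 6 = £21.

Deadweight loss = £21 hundred.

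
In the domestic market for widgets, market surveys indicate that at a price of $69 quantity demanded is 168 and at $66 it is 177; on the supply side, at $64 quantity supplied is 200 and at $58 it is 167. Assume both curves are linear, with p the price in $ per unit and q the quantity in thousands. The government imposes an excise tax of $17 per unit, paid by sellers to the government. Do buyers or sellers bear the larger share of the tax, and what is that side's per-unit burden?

Demand slope: (177 − 168)/(66 − 69) = -3, so qd = 375 − 3p.
Supply slope: (167 − 200)/(58 − 64) = 5.5, so qs = 5.5p − 152.
Before the tax: set 375 − 3p = 5.5p − 152 → p* = $62, q* = 189.
With the tax collected from sellers, supply shifts: qs = 5.5(p − 17) − 152.
Solving gives q = 156 with buyers paying $73 and sellers receiving $56 (the $17 wedge).
Per-unit burden: buyers $11, sellers $6.
Buyers take the larger share because demand is less price-elastic here (demand slope 3 vs supply slope 5.5).
The less price-elastic side of the market bears the larger share of a per-unit tax.

Buyers bear the larger share: $11 per unit.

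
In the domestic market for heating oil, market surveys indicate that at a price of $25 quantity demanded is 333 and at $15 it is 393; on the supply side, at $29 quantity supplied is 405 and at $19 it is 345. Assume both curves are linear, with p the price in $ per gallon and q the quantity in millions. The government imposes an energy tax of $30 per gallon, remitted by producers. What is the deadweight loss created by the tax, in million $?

Deadweight loss = $1350 million.

Demand slope: (393 − 333)/(15 − 25) = -6, so qd = 483 − 6p.
Supply slope: (345 − 405)/(19 − 29) = 6, so qs = 6p + 231.
Before the tax: set 483 − 6p = 6p + 231 → p* = $21, q* = 357.
With the tax collected from producers, supply shifts: qs = 6(p − 30) + 231.
New equilibrium: consumers pay $36, producers receive $6, q = 267. (Wedge: pb − ps = 30.)
Quantity falls by |ΔQ| = |357 − 267| = 90.
DWL = ½ · t · |ΔQ| = ½ · 30 · 90 = $1350.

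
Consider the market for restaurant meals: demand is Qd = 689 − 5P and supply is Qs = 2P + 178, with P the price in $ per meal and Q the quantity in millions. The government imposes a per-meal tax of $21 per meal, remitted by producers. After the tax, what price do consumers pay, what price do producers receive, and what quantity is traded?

Before the tax: set 689 − 5P = 2P + 178 → P* = $73, Q* = 324.
With the tax collected from producers, supply shifts: Qs = 2(P − 21) + 178.
Solving gives Q = 294 with consumers paying $79 and producers receiving $58 (the $21 wedge).

Consumers pay $79; producers receive $58; quantity = 294.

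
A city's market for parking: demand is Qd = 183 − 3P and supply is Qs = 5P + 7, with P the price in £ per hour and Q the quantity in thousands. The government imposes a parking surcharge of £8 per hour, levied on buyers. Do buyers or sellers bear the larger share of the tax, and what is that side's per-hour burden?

Before the tax: set 183 − 3P = 5P + 7 → P* = £22, Q* = 117.
With the tax collected from buyers, demand (in seller-price terms) shifts: Qd = 183 − 3(P + 8).
New equilibrium: buyers pay £27, sellers receive £19, Q = 102. (Wedge: Pb − Ps = 8.)
Per-hour burden: buyers £5, sellers £3.
Buyers take the larger share because demand is less price-elastic here (demand slope 3 vs supply slope 5).
The less price-elastic side of the market bears the larger share of a per-unit tax.

Buyers bear the larger share: £5 per hour.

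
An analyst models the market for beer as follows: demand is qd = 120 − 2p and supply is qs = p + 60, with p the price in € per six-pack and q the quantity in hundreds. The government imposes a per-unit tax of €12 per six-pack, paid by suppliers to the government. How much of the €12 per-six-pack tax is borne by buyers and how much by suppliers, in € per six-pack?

Buyers bear €4 per six-pack; suppliers bear €8 per six-pack.

Without the tax, 120 − 2p = p + 60 gives 3p = 60, so p* = €20 and q* = 80.
With the tax collected from suppliers, supply shifts: qs = (p − 12) + 60.
New equilibrium: buyers pay €24, suppliers receive €12, q = 72. (Wedge: pb − ps = 12.)
Burden on buyers: €4; on suppliers: €8. (They sum to €12.)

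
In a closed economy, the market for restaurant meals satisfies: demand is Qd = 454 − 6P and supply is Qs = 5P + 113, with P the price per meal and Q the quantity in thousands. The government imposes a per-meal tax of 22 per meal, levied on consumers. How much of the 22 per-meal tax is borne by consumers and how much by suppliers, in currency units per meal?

Consumers bear 10 per meal; suppliers bear 12 per meal.

Without the tax, 454 − 6P = 5P + 113 gives 11P = 341, so P* = 31 and Q* = 268.
With the tax collected from consumers, demand (in seller-price terms) shifts: Qd = 454 − 6(P + 22).
New equilibrium: consumers pay 41, suppliers receive 19, Q = 208. (Wedge: Pb − Ps = 22.)
Burden on consumers: 10; on suppliers: 12. (They sum to 22.)
The less price-elastic side of the market bears the larger share of a per-unit tax.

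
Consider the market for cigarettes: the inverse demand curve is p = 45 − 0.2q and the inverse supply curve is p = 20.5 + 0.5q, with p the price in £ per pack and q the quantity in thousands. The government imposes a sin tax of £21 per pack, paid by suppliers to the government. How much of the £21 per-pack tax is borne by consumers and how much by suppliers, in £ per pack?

Rewrite in direct form: qd = 225 − 5p and qs = 2p − 41.
Before the tax: set 225 − 5p = 2p − 41 → p* = £38, q* = 35.
With the tax collected from suppliers, supply shifts: qs = 2(p − 21) − 41.
New equilibrium: consumers pay £44, suppliers receive £23, q = 5. (Wedge: pb − ps = 21.)
Burden on consumers: £6; on suppliers: £15. (They sum to £21.)

Consumers bear £6 per pack; suppliers bear £15 per pack.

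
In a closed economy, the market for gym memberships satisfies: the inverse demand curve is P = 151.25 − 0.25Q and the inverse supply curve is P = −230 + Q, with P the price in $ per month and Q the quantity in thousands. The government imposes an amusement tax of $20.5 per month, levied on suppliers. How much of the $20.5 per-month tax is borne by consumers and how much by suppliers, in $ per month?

Rewrite in direct form: Qd = 605 − 4P and Qs = P + 230.
Without the tax, 605 − 4P = P + 230 gives 5P = 375, so P* = $75 and Q* = 305.
With the tax collected from suppliers, supply shifts: Qs = (P − 20.5) + 230.
Solving gives Q = 288.6 with consumers paying $79.1 and suppliers receiving $58.6 (the $20.5 wedge).
Burden on consumers: $4.1; on suppliers: $16.4. (They sum to $20.5.)
The less price-elastic side of the market bears the larger share of a per-unit tax.

Consumers bear $4.1 per month; suppliers bear $16.4 per month.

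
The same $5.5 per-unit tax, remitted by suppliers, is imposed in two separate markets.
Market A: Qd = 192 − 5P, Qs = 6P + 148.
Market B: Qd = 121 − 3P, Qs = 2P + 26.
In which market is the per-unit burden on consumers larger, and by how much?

Market A, by $0.8.

Market A: pre-tax P* = $4, Q* = 172; post-tax Q = 157; per-unit burden on consumers = $3.
Market B: pre-tax P* = $19, Q* = 64; post-tax Q = 57.4; per-unit burden on consumers = $2.2.
Difference: $3 vs $2.2 → market A is larger by $0.8.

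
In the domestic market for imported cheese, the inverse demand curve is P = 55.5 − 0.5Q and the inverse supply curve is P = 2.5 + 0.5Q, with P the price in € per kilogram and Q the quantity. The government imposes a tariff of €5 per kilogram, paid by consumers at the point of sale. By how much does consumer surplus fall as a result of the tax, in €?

Consumer surplus falls by €126.25.

Inverting to Q(P) form: Qd = 111 − 2P; Qs = 2P − 5.
Before the tax: set 111 − 2P = 2P − 5 → P* = €29, Q* = 53.
With the tax collected from consumers, demand (in seller-price terms) shifts: Qd = 111 − 2(P + 5).
Solving gives Q = 48 with consumers paying €31.5 and suppliers receiving €26.5 (the €5 wedge).
ΔCS is the trapezoid between Q = 48 and Q = 53 of height €2.5: ½ · (53 + 48) · 2.5 = €126.25.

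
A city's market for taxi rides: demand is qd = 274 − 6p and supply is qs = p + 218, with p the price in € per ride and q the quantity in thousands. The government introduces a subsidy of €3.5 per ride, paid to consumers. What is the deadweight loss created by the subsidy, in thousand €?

Without the subsidy, 274 − 6p = p + 218 gives 7p = 56, so p* = €8 and q* = 226.
With a per-unit subsidy paid to consumers, each effectively pays p − 3.5, so demand becomes qd = 274 − 6(p − 3.5).
New equilibrium: consumers pay €7.5, sellers receive €11, q = 229. (Wedge: pb − ps = −3.5.)
Quantity rises by |ΔQ| = |226 − 229| = 3.
DWL = ½ · t · |ΔQ| = ½ · 3.5 · 3 = €5.25.

Deadweight loss = €5.25 thousand.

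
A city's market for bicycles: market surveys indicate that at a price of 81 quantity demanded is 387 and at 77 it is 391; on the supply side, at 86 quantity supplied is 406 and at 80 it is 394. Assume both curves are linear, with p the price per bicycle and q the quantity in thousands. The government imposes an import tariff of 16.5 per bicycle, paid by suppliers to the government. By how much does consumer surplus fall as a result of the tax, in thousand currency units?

Demand slope: (391 − 387)/(77 − 81) = -1, so qd = 468 − p.
Supply slope: (394 − 406)/(80 − 86) = 2, so qs = 2p + 234.
Without the tax, 468 − p = 2p + 234 gives 3p = 234, so p* = 78 and q* = 390.
With the tax collected from suppliers, supply shifts: qs = 2(p − 16.5) + 234.
Solving gives q = 379 with buyers paying 89 and suppliers receiving 72.5 (the 16.5 wedge).
ΔCS is the trapezoid between Q = 379 and Q = 390 of height 11: ½ · (390 + 379) · 11 = 4229.5.

Consumer surplus falls by 4229.5 thousand.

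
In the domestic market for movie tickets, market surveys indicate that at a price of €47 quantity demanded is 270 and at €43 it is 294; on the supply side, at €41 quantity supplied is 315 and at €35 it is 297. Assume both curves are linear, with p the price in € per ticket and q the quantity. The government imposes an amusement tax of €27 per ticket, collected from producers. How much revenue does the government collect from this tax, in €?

Demand slope: (294 − 270)/(43 − 47) = -6, so qd = 552 − 6p.
Supply slope: (297 − 315)/(35 − 41) = 3, so qs = 3p + 192.
Before the tax: set 552 − 6p = 3p + 192 → p* = €40, q* = 312.
With the tax collected from producers, supply shifts: qs = 3(p − 27) + 192.
Solving gives q = 258 with consumers paying €49 and producers receiving €22 (the €27 wedge).
Revenue = t · Q = 27 · 258 = €6966.

Tax revenue = €6966.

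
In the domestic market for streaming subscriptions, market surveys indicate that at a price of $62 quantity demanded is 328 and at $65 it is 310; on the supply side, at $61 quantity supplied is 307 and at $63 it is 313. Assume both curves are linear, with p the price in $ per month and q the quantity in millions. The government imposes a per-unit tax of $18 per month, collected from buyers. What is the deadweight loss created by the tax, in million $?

Demand slope: (310 − 328)/(65 − 62) = -6, so qd = 700 − 6p.
Supply slope: (313 − 307)/(63 − 61) = 3, so qs = 3p + 124.
Without the tax, 700 − 6p = 3p + 124 gives 9p = 576, so p* = $64 and q* = 316.
With the tax collected from buyers, demand (in seller-price terms) shifts: qd = 700 − 6(p + 18).
Solving gives q = 280 with buyers paying $70 and producers receiving $52 (the $18 wedge).
Quantity falls by |ΔQ| = |316 − 280| = 36.
DWL = ½ · t · |ΔQ| = ½ · 18 · 36 = $324.

Deadweight loss = $324 million.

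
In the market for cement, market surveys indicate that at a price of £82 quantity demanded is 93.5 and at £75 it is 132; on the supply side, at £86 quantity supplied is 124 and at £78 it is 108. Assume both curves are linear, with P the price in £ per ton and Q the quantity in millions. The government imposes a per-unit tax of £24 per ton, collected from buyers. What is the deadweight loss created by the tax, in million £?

Deadweight loss = £422.4 million.

Demand slope: (132 − 93.5)/(75 − 82) = -5.5, so Qd = 544.5 − 5.5P.
Supply slope: (108 − 124)/(78 − 86) = 2, so Qs = 2P − 48.
Before the tax: set 544.5 − 5.5P = 2P − 48 → P* = £79, Q* = 110.
With the tax collected from buyers, demand (in seller-price terms) shifts: Qd = 544.5 − 5.5(P + 24).
New equilibrium: buyers pay £85.4, sellers receive £61.4, Q = 74.8. (Wedge: Pb − Ps = 24.)
Quantity falls by |ΔQ| = |110 − 74.8| = 35.2.
DWL = ½ · t · |ΔQ| = ½ · 24 · 35.2 = £422.4.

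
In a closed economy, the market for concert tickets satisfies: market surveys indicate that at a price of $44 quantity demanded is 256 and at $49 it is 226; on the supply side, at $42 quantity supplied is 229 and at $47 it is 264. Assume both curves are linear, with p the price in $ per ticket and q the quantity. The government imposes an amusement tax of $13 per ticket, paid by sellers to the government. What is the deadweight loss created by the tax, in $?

Deadweight loss = $273.

Demand slope: (226 − 256)/(49 − 44) = -6, so qd = 520 − 6p.
Supply slope: (264 − 229)/(47 − 42) = 7, so qs = 7p − 65.
Before the tax: set 520 − 6p = 7p − 65 → p* = $45, q* = 250.
With the tax collected from sellers, supply shifts: qs = 7(p − 13) − 65.
New equilibrium: buyers pay $52, sellers receive $39, q = 208. (Wedge: pb − ps = 13.)
Quantity falls by |ΔQ| = |250 − 208| = 42.
DWL = ½ · t · |ΔQ| = ½ · 13 · 42 = $273.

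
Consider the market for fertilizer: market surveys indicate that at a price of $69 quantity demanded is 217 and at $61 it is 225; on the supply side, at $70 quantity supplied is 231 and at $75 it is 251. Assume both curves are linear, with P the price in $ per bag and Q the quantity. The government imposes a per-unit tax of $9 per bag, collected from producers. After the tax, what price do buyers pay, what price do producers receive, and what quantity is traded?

Buyers pay $74.2; producers receive $65.2; quantity = 211.8.

Demand slope: (225 − 217)/(61 − 69) = -1, so Qd = 286 − P.
Supply slope: (251 − 231)/(75 − 70) = 4, so Qs = 4P − 49.
Without the tax, 286 − P = 4P − 49 gives 5P = 335, so P* = $67 and Q* = 219.
With the tax collected from producers, supply shifts: Qs = 4(P − 9) − 49.
Solving gives Q = 211.8 with buyers paying $74.2 and producers receiving $65.2 (the $9 wedge).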